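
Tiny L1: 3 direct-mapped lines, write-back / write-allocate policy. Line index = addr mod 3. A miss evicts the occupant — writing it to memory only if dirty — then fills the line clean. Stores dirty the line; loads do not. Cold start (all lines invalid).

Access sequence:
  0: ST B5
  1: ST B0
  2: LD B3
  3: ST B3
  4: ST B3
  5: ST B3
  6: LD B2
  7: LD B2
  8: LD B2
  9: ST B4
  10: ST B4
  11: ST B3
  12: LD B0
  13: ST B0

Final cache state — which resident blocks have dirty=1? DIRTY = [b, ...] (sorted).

DIRTY = [0, 4]

  0 | W B5 → L2 miss [D]
  1 | W B0 → L0 miss [D]
  2 | R B3 → L0 miss wb→B0 [-]
  3 | W B3 → L0 hit [D]
  4 | W B3 → L0 hit [D]
  5 | W B3 → L0 hit [D]
  6 | R B2 → L2 miss wb→B5 [-]
  7 | R B2 → L2 hit [-]
  8 | R B2 → L2 hit [-]
  9 | W B4 → L1 miss [D]
  10 | W B4 → L1 hit [D]
  11 | W B3 → L0 hit [D]
  12 | R B0 → L0 miss wb→B3 [-]
  13 | W B0 → L0 hit [D]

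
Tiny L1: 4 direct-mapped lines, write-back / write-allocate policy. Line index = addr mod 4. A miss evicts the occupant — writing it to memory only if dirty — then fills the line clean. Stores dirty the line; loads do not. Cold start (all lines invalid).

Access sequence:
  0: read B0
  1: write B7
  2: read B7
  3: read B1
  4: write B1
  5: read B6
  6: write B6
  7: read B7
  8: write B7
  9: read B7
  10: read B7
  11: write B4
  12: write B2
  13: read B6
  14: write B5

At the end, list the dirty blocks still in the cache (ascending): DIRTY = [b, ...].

0: R B0 -> L0 miss  d=-]
1: W B7 -> L3 miss  d=D]
2: R B7 -> L3 hit  d=D]
3: R B1 -> L1 miss  d=-]
4: W B1 -> L1 hit  d=D]
5: R B6 -> L2 miss  d=-]
6: W B6 -> L2 hit  d=D]
7: R B7 -> L3 hit  d=D]
8: W B7 -> L3 hit  d=D]
9: R B7 -> L3 hit  d=D]
10: R B7 -> L3 hit  d=D]
11: W B4 -> L0 miss  d=D]
12: W B2 -> L2 miss wb->B6  d=D]
13: R B6 -> L2 miss wb->B2  d=-]
14: W B5 -> L1 miss wb->B1  d=D]

DIRTY = [4, 5, 7]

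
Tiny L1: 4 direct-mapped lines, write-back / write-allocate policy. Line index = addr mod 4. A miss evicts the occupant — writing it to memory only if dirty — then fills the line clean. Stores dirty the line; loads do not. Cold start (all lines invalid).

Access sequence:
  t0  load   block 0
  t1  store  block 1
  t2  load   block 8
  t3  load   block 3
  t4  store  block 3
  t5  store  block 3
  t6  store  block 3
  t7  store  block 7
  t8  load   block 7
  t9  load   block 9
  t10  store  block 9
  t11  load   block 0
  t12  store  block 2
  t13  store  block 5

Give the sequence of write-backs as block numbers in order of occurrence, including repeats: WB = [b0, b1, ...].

0: R B0 → L0 miss [-]
1: W B1 → L1 miss [D]
2: R B8 → L0 miss [-]
3: R B3 → L3 miss [-]
4: W B3 → L3 hit [D]
5: W B3 → L3 hit [D]
6: W B3 → L3 hit [D]
7: W B7 → L3 miss wb→B3 [D]
8: R B7 → L3 hit [D]
9: R B9 → L1 miss wb→B1 [-]
10: W B9 → L1 hit [D]
11: R B0 → L0 miss [-]
12: W B2 → L2 miss [D]
13: W B5 → L1 miss wb→B9 [D]

WB = [3, 1, 9]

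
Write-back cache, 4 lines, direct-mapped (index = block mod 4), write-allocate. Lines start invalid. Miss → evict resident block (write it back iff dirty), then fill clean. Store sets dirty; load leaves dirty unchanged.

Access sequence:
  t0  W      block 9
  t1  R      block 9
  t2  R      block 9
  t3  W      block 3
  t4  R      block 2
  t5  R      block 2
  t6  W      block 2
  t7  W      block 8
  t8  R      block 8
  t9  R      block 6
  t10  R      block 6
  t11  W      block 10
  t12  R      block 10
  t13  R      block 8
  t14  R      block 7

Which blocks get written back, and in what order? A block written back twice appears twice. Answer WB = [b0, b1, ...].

0: W B9 → L1 miss [D]
1: R B9 → L1 hit [D]
2: R B9 → L1 hit [D]
3: W B3 → L3 miss [D]
4: R B2 → L2 miss [-]
5: R B2 → L2 hit [-]
6: W B2 → L2 hit [D]
7: W B8 → L0 miss [D]
8: R B8 → L0 hit [D]
9: R B6 → L2 miss wb→B2 [-]
10: R B6 → L2 hit [-]
11: W B10 → L2 miss [D]
12: R B10 → L2 hit [D]
13: R B8 → L0 hit [D]
14: R B7 → L3 miss wb→B3 [-]

WB = [2, 3]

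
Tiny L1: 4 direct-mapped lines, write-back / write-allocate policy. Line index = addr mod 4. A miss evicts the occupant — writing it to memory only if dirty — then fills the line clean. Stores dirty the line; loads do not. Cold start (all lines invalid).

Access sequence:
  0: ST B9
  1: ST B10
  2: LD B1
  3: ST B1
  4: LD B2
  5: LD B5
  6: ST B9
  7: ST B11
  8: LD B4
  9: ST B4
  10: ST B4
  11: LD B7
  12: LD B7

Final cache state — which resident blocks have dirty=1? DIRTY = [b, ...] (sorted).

0: W B9 → L1 miss [D]
1: W B10 → L2 miss [D]
2: R B1 → L1 miss wb→B9 [-]
3: W B1 → L1 hit [D]
4: R B2 → L2 miss wb→B10 [-]
5: R B5 → L1 miss wb→B1 [-]
6: W B9 → L1 miss [D]
7: W B11 → L3 miss [D]
8: R B4 → L0 miss [-]
9: W B4 → L0 hit [D]
10: W B4 → L0 hit [D]
11: R B7 → L3 miss wb→B11 [-]
12: R B7 → L3 hit [-]

DIRTY = [4, 9]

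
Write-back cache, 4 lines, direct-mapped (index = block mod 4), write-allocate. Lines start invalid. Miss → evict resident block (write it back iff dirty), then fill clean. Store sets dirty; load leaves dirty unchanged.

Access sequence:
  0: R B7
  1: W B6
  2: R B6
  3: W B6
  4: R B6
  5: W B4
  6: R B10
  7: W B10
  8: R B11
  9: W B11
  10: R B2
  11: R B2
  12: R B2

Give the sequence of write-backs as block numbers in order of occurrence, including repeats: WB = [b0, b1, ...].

  0 | R B7 → L3 miss [-]
  1 | W B6 → L2 miss [D]
  2 | R B6 → L2 hit [D]
  3 | W B6 → L2 hit [D]
  4 | R B6 → L2 hit [D]
  5 | W B4 → L0 miss [D]
  6 | R B10 → L2 miss wb→B6 [-]
  7 | W B10 → L2 hit [D]
  8 | R B11 → L3 miss [-]
  9 | W B11 → L3 hit [D]
  10 | R B2 → L2 miss wb→B10 [-]
  11 | R B2 → L2 hit [-]
  12 | R B2 → L2 hit [-]

WB = [6, 10]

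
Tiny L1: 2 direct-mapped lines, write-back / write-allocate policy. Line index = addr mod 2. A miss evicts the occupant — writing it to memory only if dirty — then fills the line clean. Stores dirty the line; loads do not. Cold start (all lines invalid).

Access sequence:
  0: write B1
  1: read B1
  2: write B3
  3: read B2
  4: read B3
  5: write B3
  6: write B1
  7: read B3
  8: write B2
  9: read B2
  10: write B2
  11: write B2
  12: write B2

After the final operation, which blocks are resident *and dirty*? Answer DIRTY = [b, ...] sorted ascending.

DIRTY = [2]

  0 | W B1 → L1 miss [D]
  1 | R B1 → L1 hit [D]
  2 | W B3 → L1 miss wb→B1 [D]
  3 | R B2 → L0 miss [-]
  4 | R B3 → L1 hit [D]
  5 | W B3 → L1 hit [D]
  6 | W B1 → L1 miss wb→B3 [D]
  7 | R B3 → L1 miss wb→B1 [-]
  8 | W B2 → L0 hit [D]
  9 | R B2 → L0 hit [D]
  10 | W B2 → L0 hit [D]
  11 | W B2 → L0 hit [D]
  12 | W B2 → L0 hit [D]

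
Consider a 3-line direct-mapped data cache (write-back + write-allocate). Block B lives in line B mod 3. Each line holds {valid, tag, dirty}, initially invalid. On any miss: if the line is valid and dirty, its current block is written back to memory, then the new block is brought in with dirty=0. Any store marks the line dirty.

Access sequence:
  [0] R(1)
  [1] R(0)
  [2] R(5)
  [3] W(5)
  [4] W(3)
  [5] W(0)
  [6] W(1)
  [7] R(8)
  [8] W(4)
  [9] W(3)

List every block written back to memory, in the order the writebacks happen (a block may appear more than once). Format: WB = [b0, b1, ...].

WB = [3, 5, 1, 0]

0: R B1 -> L1 miss  d=-]
1: R B0 -> L0 miss  d=-]
2: R B5 -> L2 miss  d=-]
3: W B5 -> L2 hit  d=D]
4: W B3 -> L0 miss  d=D]
5: W B0 -> L0 miss wb->B3  d=D]
6: W B1 -> L1 hit  d=D]
7: R B8 -> L2 miss wb->B5  d=-]
8: W B4 -> L1 miss wb->B1  d=D]
9: W B3 -> L0 miss wb->B0  d=D]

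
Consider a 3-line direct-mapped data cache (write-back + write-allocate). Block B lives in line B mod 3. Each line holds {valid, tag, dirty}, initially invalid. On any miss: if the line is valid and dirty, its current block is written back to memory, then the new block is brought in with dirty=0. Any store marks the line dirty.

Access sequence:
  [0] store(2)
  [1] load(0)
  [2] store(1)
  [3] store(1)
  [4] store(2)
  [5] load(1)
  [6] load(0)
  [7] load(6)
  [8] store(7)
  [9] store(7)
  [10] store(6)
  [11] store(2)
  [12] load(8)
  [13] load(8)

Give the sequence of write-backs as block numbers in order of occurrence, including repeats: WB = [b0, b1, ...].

WB = [1, 2]

0: W B2 → L2 miss [D]
1: R B0 → L0 miss [-]
2: W B1 → L1 miss [D]
3: W B1 → L1 hit [D]
4: W B2 → L2 hit [D]
5: R B1 → L1 hit [D]
6: R B0 → L0 hit [-]
7: R B6 → L0 miss [-]
8: W B7 → L1 miss wb→B1 [D]
9: W B7 → L1 hit [D]
10: W B6 → L0 hit [D]
11: W B2 → L2 hit [D]
12: R B8 → L2 miss wb→B2 [-]
13: R B8 → L2 hit [-]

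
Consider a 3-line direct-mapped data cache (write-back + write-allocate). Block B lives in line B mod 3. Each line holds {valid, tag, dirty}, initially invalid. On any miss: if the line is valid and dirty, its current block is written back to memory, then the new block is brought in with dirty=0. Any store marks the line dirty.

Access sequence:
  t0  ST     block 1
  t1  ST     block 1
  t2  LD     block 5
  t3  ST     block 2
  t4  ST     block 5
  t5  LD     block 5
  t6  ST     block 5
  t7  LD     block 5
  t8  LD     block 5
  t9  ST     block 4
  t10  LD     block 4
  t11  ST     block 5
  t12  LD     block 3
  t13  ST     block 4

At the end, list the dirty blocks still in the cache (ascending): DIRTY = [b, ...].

0: W B1 → L1 miss [D]
1: W B1 → L1 hit [D]
2: R B5 → L2 miss [-]
3: W B2 → L2 miss [D]
4: W B5 → L2 miss wb→B2 [D]
5: R B5 → L2 hit [D]
6: W B5 → L2 hit [D]
7: R B5 → L2 hit [D]
8: R B5 → L2 hit [D]
9: W B4 → L1 miss wb→B1 [D]
10: R B4 → L1 hit [D]
11: W B5 → L2 hit [D]
12: R B3 → L0 miss [-]
13: W B4 → L1 hit [D]

DIRTY = [4, 5]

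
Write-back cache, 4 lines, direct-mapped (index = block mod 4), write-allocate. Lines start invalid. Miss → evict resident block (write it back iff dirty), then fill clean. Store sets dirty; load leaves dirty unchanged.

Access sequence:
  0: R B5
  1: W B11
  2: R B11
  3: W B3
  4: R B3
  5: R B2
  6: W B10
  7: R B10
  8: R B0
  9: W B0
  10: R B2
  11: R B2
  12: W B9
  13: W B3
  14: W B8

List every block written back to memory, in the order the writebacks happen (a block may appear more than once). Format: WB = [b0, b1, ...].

WB = [11, 10, 0]

0: R B5 → L1 miss [-]
1: W B11 → L3 miss [D]
2: R B11 → L3 hit [D]
3: W B3 → L3 miss wb→B11 [D]
4: R B3 → L3 hit [D]
5: R B2 → L2 miss [-]
6: W B10 → L2 miss [D]
7: R B10 → L2 hit [D]
8: R B0 → L0 miss [-]
9: W B0 → L0 hit [D]
10: R B2 → L2 miss wb→B10 [-]
11: R B2 → L2 hit [-]
12: W B9 → L1 miss [D]
13: W B3 → L3 hit [D]
14: W B8 → L0 miss wb→B0 [D]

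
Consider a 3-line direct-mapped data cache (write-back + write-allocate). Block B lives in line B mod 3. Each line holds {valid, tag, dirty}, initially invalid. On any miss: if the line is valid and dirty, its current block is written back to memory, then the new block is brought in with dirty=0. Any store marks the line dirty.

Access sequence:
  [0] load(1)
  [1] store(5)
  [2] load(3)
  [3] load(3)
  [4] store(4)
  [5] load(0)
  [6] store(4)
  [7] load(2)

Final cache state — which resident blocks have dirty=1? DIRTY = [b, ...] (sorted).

DIRTY = [4]

  0 | R B1 → L1 miss [-]
  1 | W B5 → L2 miss [D]
  2 | R B3 → L0 miss [-]
  3 | R B3 → L0 hit [-]
  4 | W B4 → L1 miss [D]
  5 | R B0 → L0 miss [-]
  6 | W B4 → L1 hit [D]
  7 | R B2 → L2 miss wb→B5 [-]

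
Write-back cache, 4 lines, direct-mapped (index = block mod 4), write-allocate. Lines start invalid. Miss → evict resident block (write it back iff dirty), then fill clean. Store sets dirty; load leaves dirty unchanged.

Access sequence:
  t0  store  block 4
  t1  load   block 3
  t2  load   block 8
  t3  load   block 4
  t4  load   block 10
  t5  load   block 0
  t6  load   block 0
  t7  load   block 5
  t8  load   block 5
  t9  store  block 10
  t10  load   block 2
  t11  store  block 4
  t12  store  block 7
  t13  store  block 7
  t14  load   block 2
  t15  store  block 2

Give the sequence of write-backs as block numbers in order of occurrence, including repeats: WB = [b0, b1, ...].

WB = [4, 10]

  0 | W B4 → L0 miss [D]
  1 | R B3 → L3 miss [-]
  2 | R B8 → L0 miss wb→B4 [-]
  3 | R B4 → L0 miss [-]
  4 | R B10 → L2 miss [-]
  5 | R B0 → L0 miss [-]
  6 | R B0 → L0 hit [-]
  7 | R B5 → L1 miss [-]
  8 | R B5 → L1 hit [-]
  9 | W B10 → L2 hit [D]
  10 | R B2 → L2 miss wb→B10 [-]
  11 | W B4 → L0 miss [D]
  12 | W B7 → L3 miss [D]
  13 | W B7 → L3 hit [D]
  14 | R B2 → L2 hit [-]
  15 | W B2 → L2 hit [D]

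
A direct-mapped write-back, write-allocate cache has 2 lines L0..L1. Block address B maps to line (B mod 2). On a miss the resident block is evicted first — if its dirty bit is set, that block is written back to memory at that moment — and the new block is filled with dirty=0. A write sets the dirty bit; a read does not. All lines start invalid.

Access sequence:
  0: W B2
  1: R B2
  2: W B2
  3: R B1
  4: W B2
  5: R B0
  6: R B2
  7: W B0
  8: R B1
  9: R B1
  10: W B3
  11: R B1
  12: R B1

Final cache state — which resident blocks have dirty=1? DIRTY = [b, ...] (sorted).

DIRTY = [0]

0: W B2 → L0 miss [D]
1: R B2 → L0 hit [D]
2: W B2 → L0 hit [D]
3: R B1 → L1 miss [-]
4: W B2 → L0 hit [D]
5: R B0 → L0 miss wb→B2 [-]
6: R B2 → L0 miss [-]
7: W B0 → L0 miss [D]
8: R B1 → L1 hit [-]
9: R B1 → L1 hit [-]
10: W B3 → L1 miss [D]
11: R B1 → L1 miss wb→B3 [-]
12: R B1 → L1 hit [-]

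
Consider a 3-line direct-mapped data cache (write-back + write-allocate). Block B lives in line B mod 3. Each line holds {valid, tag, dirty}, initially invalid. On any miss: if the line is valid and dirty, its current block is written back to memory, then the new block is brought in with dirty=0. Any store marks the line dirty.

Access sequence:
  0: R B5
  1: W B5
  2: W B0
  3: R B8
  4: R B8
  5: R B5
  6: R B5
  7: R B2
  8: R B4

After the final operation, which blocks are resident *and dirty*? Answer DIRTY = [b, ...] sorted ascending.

0: R B5 -> L2 miss  d=-]
1: W B5 -> L2 hit  d=D]
2: W B0 -> L0 miss  d=D]
3: R B8 -> L2 miss wb->B5  d=-]
4: R B8 -> L2 hit  d=-]
5: R B5 -> L2 miss  d=-]
6: R B5 -> L2 hit  d=-]
7: R B2 -> L2 miss  d=-]
8: R B4 -> L1 miss  d=-]

DIRTY = [0]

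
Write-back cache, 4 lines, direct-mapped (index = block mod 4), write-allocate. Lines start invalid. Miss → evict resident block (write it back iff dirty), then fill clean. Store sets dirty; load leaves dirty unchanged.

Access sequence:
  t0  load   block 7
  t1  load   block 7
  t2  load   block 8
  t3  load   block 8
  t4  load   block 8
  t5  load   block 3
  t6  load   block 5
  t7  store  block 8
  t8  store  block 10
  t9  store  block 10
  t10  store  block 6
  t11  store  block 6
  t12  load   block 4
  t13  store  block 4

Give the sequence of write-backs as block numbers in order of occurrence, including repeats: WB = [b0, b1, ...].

  0 | R B7 → L3 miss [-]
  1 | R B7 → L3 hit [-]
  2 | R B8 → L0 miss [-]
  3 | R B8 → L0 hit [-]
  4 | R B8 → L0 hit [-]
  5 | R B3 → L3 miss [-]
  6 | R B5 → L1 miss [-]
  7 | W B8 → L0 hit [D]
  8 | W B10 → L2 miss [D]
  9 | W B10 → L2 hit [D]
  10 | W B6 → L2 miss wb→B10 [D]
  11 | W B6 → L2 hit [D]
  12 | R B4 → L0 miss wb→B8 [-]
  13 | W B4 → L0 hit [D]

WB = [10, 8]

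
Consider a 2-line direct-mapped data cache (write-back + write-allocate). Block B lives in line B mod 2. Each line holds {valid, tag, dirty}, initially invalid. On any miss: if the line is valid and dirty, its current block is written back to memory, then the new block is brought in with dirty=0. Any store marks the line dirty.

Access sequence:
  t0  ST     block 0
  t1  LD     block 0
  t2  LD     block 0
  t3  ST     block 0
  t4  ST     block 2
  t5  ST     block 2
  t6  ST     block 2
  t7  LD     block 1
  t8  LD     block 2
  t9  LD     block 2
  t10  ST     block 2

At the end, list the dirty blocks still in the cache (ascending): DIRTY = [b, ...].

0: W B0 -> L0 miss  d=D]
1: R B0 -> L0 hit  d=D]
2: R B0 -> L0 hit  d=D]
3: W B0 -> L0 hit  d=D]
4: W B2 -> L0 miss wb->B0  d=D]
5: W B2 -> L0 hit  d=D]
6: W B2 -> L0 hit  d=D]
7: R B1 -> L1 miss  d=-]
8: R B2 -> L0 hit  d=D]
9: R B2 -> L0 hit  d=D]
10: W B2 -> L0 hit  d=D]

DIRTY = [2]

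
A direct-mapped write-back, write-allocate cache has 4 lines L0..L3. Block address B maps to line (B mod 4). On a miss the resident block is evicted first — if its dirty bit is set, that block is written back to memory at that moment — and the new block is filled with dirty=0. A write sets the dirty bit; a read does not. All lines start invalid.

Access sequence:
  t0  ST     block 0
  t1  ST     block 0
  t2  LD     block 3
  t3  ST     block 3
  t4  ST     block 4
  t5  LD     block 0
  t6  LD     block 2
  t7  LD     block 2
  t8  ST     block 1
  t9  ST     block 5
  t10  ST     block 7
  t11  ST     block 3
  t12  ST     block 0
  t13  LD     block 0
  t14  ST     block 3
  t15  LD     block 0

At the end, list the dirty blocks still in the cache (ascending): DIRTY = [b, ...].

0: W B0 -> L0 miss  d=D]
1: W B0 -> L0 hit  d=D]
2: R B3 -> L3 miss  d=-]
3: W B3 -> L3 hit  d=D]
4: W B4 -> L0 miss wb->B0  d=D]
5: R B0 -> L0 miss wb->B4  d=-]
6: R B2 -> L2 miss  d=-]
7: R B2 -> L2 hit  d=-]
8: W B1 -> L1 miss  d=D]
9: W B5 -> L1 miss wb->B1  d=D]
10: W B7 -> L3 miss wb->B3  d=D]
11: W B3 -> L3 miss wb->B7  d=D]
12: W B0 -> L0 hit  d=D]
13: R B0 -> L0 hit  d=D]
14: W B3 -> L3 hit  d=D]
15: R B0 -> L0 hit  d=D]

DIRTY = [0, 3, 5]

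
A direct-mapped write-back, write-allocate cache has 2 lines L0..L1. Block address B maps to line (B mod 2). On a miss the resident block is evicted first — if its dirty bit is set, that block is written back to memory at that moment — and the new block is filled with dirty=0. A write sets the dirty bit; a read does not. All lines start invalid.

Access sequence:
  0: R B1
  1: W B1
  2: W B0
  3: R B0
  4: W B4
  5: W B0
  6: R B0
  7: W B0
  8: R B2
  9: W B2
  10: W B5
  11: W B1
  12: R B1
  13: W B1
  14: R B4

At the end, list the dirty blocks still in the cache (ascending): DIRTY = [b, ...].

DIRTY = [1]

0: R B1 → L1 miss [-]
1: W B1 → L1 hit [D]
2: W B0 → L0 miss [D]
3: R B0 → L0 hit [D]
4: W B4 → L0 miss wb→B0 [D]
5: W B0 → L0 miss wb→B4 [D]
6: R B0 → L0 hit [D]
7: W B0 → L0 hit [D]
8: R B2 → L0 miss wb→B0 [-]
9: W B2 → L0 hit [D]
10: W B5 → L1 miss wb→B1 [D]
11: W B1 → L1 miss wb→B5 [D]
12: R B1 → L1 hit [D]
13: W B1 → L1 hit [D]
14: R B4 → L0 miss wb→B2 [-]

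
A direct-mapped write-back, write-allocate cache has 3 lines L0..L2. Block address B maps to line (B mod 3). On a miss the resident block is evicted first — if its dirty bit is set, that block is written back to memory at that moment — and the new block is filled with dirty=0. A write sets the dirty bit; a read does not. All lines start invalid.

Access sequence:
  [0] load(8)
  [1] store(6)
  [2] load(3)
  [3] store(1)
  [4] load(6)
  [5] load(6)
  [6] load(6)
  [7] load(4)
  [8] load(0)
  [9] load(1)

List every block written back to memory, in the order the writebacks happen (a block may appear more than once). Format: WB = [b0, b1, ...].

0: R B8 -> L2 miss  d=-]
1: W B6 -> L0 miss  d=D]
2: R B3 -> L0 miss wb->B6  d=-]
3: W B1 -> L1 miss  d=D]
4: R B6 -> L0 miss  d=-]
5: R B6 -> L0 hit  d=-]
6: R B6 -> L0 hit  d=-]
7: R B4 -> L1 miss wb->B1  d=-]
8: R B0 -> L0 miss  d=-]
9: R B1 -> L1 miss  d=-]

WB = [6, 1]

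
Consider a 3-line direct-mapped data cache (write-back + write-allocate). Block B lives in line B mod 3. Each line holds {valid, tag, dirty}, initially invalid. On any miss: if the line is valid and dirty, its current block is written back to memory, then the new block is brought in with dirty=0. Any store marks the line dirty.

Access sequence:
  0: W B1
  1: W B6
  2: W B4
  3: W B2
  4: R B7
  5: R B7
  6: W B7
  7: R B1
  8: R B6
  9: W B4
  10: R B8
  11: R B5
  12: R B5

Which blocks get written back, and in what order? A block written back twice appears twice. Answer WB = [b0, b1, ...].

WB = [1, 4, 7, 2]

0: W B1 -> L1 miss  d=D]
1: W B6 -> L0 miss  d=D]
2: W B4 -> L1 miss wb->B1  d=D]
3: W B2 -> L2 miss  d=D]
4: R B7 -> L1 miss wb->B4  d=-]
5: R B7 -> L1 hit  d=-]
6: W B7 -> L1 hit  d=D]
7: R B1 -> L1 miss wb->B7  d=-]
8: R B6 -> L0 hit  d=D]
9: W B4 -> L1 miss  d=D]
10: R B8 -> L2 miss wb->B2  d=-]
11: R B5 -> L2 miss  d=-]
12: R B5 -> L2 hit  d=-]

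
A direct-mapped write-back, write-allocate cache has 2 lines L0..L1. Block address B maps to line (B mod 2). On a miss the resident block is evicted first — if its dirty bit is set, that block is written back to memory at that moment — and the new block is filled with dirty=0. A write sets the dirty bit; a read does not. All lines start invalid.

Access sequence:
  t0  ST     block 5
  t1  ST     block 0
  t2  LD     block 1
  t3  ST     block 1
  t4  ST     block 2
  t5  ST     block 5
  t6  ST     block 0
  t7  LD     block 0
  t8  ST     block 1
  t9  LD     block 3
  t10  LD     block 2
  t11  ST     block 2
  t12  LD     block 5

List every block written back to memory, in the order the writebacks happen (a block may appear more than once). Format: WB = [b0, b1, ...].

WB = [5, 0, 1, 2, 5, 1, 0]

0: W B5 -> L1 miss  d=D]
1: W B0 -> L0 miss  d=D]
2: R B1 -> L1 miss wb->B5  d=-]
3: W B1 -> L1 hit  d=D]
4: W B2 -> L0 miss wb->B0  d=D]
5: W B5 -> L1 miss wb->B1  d=D]
6: W B0 -> L0 miss wb->B2  d=D]
7: R B0 -> L0 hit  d=D]
8: W B1 -> L1 miss wb->B5  d=D]
9: R B3 -> L1 miss wb->B1  d=-]
10: R B2 -> L0 miss wb->B0  d=-]
11: W B2 -> L0 hit  d=D]
12: R B5 -> L1 miss  d=-]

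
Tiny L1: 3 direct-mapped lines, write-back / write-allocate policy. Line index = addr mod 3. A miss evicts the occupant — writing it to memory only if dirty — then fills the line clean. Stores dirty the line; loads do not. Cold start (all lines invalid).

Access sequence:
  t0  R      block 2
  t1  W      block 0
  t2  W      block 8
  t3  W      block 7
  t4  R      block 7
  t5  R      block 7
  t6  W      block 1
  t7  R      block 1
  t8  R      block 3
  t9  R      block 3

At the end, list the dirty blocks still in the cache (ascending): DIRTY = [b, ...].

0: R B2 → L2 miss [-]
1: W B0 → L0 miss [D]
2: W B8 → L2 miss [D]
3: W B7 → L1 miss [D]
4: R B7 → L1 hit [D]
5: R B7 → L1 hit [D]
6: W B1 → L1 miss wb→B7 [D]
7: R B1 → L1 hit [D]
8: R B3 → L0 miss wb→B0 [-]
9: R B3 → L0 hit [-]

DIRTY = [1, 8]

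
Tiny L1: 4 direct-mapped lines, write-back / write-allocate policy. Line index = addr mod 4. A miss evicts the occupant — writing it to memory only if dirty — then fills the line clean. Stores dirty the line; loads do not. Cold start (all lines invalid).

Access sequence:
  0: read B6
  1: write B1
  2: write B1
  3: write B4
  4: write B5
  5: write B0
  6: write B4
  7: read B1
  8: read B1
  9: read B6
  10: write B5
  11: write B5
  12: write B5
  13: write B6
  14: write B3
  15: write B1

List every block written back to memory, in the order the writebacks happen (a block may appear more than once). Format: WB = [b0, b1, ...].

0: R B6 -> L2 miss  d=-]
1: W B1 -> L1 miss  d=D]
2: W B1 -> L1 hit  d=D]
3: W B4 -> L0 miss  d=D]
4: W B5 -> L1 miss wb->B1  d=D]
5: W B0 -> L0 miss wb->B4  d=D]
6: W B4 -> L0 miss wb->B0  d=D]
7: R B1 -> L1 miss wb->B5  d=-]
8: R B1 -> L1 hit  d=-]
9: R B6 -> L2 hit  d=-]
10: W B5 -> L1 miss  d=D]
11: W B5 -> L1 hit  d=D]
12: W B5 -> L1 hit  d=D]
13: W B6 -> L2 hit  d=D]
14: W B3 -> L3 miss  d=D]
15: W B1 -> L1 miss wb->B5  d=D]

WB = [1, 4, 0, 5, 5]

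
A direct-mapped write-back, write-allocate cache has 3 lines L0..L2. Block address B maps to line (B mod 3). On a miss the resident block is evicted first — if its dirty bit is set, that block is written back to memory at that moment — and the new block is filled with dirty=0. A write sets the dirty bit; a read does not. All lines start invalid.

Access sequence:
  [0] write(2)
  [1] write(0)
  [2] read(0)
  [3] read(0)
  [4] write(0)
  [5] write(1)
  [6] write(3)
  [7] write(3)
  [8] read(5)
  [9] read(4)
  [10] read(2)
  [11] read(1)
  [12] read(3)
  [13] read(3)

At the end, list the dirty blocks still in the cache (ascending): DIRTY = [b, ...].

DIRTY = [3]

  0 | W B2 → L2 miss [D]
  1 | W B0 → L0 miss [D]
  2 | R B0 → L0 hit [D]
  3 | R B0 → L0 hit [D]
  4 | W B0 → L0 hit [D]
  5 | W B1 → L1 miss [D]
  6 | W B3 → L0 miss wb→B0 [D]
  7 | W B3 → L0 hit [D]
  8 | R B5 → L2 miss wb→B2 [-]
  9 | R B4 → L1 miss wb→B1 [-]
  10 | R B2 → L2 miss [-]
  11 | R B1 → L1 miss [-]
  12 | R B3 → L0 hit [D]
  13 | R B3 → L0 hit [D]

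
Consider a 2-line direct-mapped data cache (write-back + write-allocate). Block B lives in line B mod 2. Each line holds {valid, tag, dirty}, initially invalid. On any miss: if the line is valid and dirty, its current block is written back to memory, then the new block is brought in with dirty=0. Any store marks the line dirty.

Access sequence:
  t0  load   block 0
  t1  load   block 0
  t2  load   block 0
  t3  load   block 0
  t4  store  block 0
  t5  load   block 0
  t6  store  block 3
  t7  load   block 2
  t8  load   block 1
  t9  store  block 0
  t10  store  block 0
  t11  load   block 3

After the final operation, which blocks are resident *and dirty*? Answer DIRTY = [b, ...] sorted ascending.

0: R B0 -> L0 miss  d=-]
1: R B0 -> L0 hit  d=-]
2: R B0 -> L0 hit  d=-]
3: R B0 -> L0 hit  d=-]
4: W B0 -> L0 hit  d=D]
5: R B0 -> L0 hit  d=D]
6: W B3 -> L1 miss  d=D]
7: R B2 -> L0 miss wb->B0  d=-]
8: R B1 -> L1 miss wb->B3  d=-]
9: W B0 -> L0 miss  d=D]
10: W B0 -> L0 hit  d=D]
11: R B3 -> L1 miss  d=-]

DIRTY = [0]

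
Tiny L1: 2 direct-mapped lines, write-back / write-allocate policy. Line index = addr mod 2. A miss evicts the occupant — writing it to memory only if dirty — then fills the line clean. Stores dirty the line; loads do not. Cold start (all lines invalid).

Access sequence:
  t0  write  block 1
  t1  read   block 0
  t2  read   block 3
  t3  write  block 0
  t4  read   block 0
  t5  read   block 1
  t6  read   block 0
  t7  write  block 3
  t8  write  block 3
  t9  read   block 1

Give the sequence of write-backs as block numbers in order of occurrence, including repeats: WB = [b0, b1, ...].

WB = [1, 3]

0: W B1 -> L1 miss  d=D]
1: R B0 -> L0 miss  d=-]
2: R B3 -> L1 miss wb->B1  d=-]
3: W B0 -> L0 hit  d=D]
4: R B0 -> L0 hit  d=D]
5: R B1 -> L1 miss  d=-]
6: R B0 -> L0 hit  d=D]
7: W B3 -> L1 miss  d=D]
8: W B3 -> L1 hit  d=D]
9: R B1 -> L1 miss wb->B3  d=-]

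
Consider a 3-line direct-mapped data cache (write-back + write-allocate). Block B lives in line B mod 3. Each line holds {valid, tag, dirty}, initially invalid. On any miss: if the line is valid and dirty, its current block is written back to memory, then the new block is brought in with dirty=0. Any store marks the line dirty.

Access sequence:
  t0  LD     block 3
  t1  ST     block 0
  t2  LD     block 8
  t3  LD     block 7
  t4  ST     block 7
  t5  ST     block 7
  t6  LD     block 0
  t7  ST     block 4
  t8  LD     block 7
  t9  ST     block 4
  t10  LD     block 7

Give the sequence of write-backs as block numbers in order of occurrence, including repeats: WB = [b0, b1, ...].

0: R B3 -> L0 miss  d=-]
1: W B0 -> L0 miss  d=D]
2: R B8 -> L2 miss  d=-]
3: R B7 -> L1 miss  d=-]
4: W B7 -> L1 hit  d=D]
5: W B7 -> L1 hit  d=D]
6: R B0 -> L0 hit  d=D]
7: W B4 -> L1 miss wb->B7  d=D]
8: R B7 -> L1 miss wb->B4  d=-]
9: W B4 -> L1 miss  d=D]
10: R B7 -> L1 miss wb->B4  d=-]

WB = [7, 4, 4]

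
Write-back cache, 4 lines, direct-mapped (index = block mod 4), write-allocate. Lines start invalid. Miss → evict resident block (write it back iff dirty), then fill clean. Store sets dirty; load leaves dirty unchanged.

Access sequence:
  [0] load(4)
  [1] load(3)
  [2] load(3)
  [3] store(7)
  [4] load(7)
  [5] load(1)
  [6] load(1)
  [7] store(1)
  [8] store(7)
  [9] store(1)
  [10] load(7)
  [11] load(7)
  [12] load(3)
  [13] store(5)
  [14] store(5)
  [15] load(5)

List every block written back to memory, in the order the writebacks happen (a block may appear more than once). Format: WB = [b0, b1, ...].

WB = [7, 1]

0: R B4 → L0 miss [-]
1: R B3 → L3 miss [-]
2: R B3 → L3 hit [-]
3: W B7 → L3 miss [D]
4: R B7 → L3 hit [D]
5: R B1 → L1 miss [-]
6: R B1 → L1 hit [-]
7: W B1 → L1 hit [D]
8: W B7 → L3 hit [D]
9: W B1 → L1 hit [D]
10: R B7 → L3 hit [D]
11: R B7 → L3 hit [D]
12: R B3 → L3 miss wb→B7 [-]
13: W B5 → L1 miss wb→B1 [D]
14: W B5 → L1 hit [D]
15: R B5 → L1 hit [D]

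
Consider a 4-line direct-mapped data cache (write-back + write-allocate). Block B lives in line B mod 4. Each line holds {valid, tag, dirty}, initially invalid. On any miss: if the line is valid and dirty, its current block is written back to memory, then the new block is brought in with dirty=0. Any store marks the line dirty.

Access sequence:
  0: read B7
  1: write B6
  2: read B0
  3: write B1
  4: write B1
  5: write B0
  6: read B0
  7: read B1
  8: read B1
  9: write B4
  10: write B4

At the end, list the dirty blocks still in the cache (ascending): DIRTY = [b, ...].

0: R B7 -> L3 miss  d=-]
1: W B6 -> L2 miss  d=D]
2: R B0 -> L0 miss  d=-]
3: W B1 -> L1 miss  d=D]
4: W B1 -> L1 hit  d=D]
5: W B0 -> L0 hit  d=D]
6: R B0 -> L0 hit  d=D]
7: R B1 -> L1 hit  d=D]
8: R B1 -> L1 hit  d=D]
9: W B4 -> L0 miss wb->B0  d=D]
10: W B4 -> L0 hit  d=D]

DIRTY = [1, 4, 6]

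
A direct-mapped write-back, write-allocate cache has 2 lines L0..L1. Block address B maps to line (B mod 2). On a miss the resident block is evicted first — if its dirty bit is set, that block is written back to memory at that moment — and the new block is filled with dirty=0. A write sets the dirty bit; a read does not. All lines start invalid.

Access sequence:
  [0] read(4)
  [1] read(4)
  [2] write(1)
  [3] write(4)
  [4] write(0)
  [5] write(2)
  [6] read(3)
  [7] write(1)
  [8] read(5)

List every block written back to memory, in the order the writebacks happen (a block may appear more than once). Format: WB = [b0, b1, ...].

WB = [4, 0, 1, 1]

  0 | R B4 → L0 miss [-]
  1 | R B4 → L0 hit [-]
  2 | W B1 → L1 miss [D]
  3 | W B4 → L0 hit [D]
  4 | W B0 → L0 miss wb→B4 [D]
  5 | W B2 → L0 miss wb→B0 [D]
  6 | R B3 → L1 miss wb→B1 [-]
  7 | W B1 → L1 miss [D]
  8 | R B5 → L1 miss wb→B1 [-]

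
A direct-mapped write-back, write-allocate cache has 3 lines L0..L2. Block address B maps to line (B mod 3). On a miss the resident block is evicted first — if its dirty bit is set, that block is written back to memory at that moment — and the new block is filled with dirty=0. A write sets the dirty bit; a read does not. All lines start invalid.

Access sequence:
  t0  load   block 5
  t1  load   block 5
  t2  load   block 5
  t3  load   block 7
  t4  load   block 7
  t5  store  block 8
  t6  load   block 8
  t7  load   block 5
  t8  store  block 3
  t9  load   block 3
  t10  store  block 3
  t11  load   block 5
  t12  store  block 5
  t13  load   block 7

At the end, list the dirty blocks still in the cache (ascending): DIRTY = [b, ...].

  0 | R B5 → L2 miss [-]
  1 | R B5 → L2 hit [-]
  2 | R B5 → L2 hit [-]
  3 | R B7 → L1 miss [-]
  4 | R B7 → L1 hit [-]
  5 | W B8 → L2 miss [D]
  6 | R B8 → L2 hit [D]
  7 | R B5 → L2 miss wb→B8 [-]
  8 | W B3 → L0 miss [D]
  9 | R B3 → L0 hit [D]
  10 | W B3 → L0 hit [D]
  11 | R B5 → L2 hit [-]
  12 | W B5 → L2 hit [D]
  13 | R B7 → L1 hit [-]

DIRTY = [3, 5]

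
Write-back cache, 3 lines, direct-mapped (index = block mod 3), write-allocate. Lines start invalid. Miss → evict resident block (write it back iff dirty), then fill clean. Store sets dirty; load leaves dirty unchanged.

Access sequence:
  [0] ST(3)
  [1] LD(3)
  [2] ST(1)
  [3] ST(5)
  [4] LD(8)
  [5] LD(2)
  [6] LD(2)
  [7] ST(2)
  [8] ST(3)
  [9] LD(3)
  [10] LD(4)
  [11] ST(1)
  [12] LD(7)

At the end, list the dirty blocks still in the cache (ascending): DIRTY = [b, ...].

0: W B3 -> L0 miss  d=D]
1: R B3 -> L0 hit  d=D]
2: W B1 -> L1 miss  d=D]
3: W B5 -> L2 miss  d=D]
4: R B8 -> L2 miss wb->B5  d=-]
5: R B2 -> L2 miss  d=-]
6: R B2 -> L2 hit  d=-]
7: W B2 -> L2 hit  d=D]
8: W B3 -> L0 hit  d=D]
9: R B3 -> L0 hit  d=D]
10: R B4 -> L1 miss wb->B1  d=-]
11: W B1 -> L1 miss  d=D]
12: R B7 -> L1 miss wb->B1  d=-]

DIRTY = [2, 3]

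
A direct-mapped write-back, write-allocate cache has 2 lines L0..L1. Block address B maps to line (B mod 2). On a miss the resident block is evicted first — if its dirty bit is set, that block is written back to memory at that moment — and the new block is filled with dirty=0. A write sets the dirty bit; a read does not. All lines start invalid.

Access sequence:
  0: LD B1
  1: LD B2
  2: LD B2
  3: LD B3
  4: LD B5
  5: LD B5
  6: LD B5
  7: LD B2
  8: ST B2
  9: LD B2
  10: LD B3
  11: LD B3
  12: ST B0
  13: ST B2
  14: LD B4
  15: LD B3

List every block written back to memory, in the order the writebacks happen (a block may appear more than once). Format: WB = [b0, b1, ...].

0: R B1 → L1 miss [-]
1: R B2 → L0 miss [-]
2: R B2 → L0 hit [-]
3: R B3 → L1 miss [-]
4: R B5 → L1 miss [-]
5: R B5 → L1 hit [-]
6: R B5 → L1 hit [-]
7: R B2 → L0 hit [-]
8: W B2 → L0 hit [D]
9: R B2 → L0 hit [D]
10: R B3 → L1 miss [-]
11: R B3 → L1 hit [-]
12: W B0 → L0 miss wb→B2 [D]
13: W B2 → L0 miss wb→B0 [D]
14: R B4 → L0 miss wb→B2 [-]
15: R B3 → L1 hit [-]

WB = [2, 0, 2]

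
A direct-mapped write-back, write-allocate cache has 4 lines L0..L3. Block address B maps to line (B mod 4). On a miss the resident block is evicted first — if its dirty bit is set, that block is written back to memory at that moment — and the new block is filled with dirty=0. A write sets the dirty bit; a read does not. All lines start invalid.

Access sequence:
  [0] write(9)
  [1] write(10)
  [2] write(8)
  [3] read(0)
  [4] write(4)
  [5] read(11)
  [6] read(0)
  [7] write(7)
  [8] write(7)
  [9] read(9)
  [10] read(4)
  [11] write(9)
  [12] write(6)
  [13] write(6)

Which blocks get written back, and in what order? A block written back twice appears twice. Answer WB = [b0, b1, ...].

0: W B9 → L1 miss [D]
1: W B10 → L2 miss [D]
2: W B8 → L0 miss [D]
3: R B0 → L0 miss wb→B8 [-]
4: W B4 → L0 miss [D]
5: R B11 → L3 miss [-]
6: R B0 → L0 miss wb→B4 [-]
7: W B7 → L3 miss [D]
8: W B7 → L3 hit [D]
9: R B9 → L1 hit [D]
10: R B4 → L0 miss [-]
11: W B9 → L1 hit [D]
12: W B6 → L2 miss wb→B10 [D]
13: W B6 → L2 hit [D]

WB = [8, 4, 10]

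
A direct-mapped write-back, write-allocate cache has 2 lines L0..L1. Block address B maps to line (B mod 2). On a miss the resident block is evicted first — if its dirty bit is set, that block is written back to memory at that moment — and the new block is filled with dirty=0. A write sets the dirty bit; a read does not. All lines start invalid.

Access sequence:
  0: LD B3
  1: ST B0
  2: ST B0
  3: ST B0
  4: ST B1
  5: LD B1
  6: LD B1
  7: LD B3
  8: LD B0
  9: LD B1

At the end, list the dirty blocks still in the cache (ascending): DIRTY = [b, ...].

DIRTY = [0]

0: R B3 → L1 miss [-]
1: W B0 → L0 miss [D]
2: W B0 → L0 hit [D]
3: W B0 → L0 hit [D]
4: W B1 → L1 miss [D]
5: R B1 → L1 hit [D]
6: R B1 → L1 hit [D]
7: R B3 → L1 miss wb→B1 [-]
8: R B0 → L0 hit [D]
9: R B1 → L1 miss [-]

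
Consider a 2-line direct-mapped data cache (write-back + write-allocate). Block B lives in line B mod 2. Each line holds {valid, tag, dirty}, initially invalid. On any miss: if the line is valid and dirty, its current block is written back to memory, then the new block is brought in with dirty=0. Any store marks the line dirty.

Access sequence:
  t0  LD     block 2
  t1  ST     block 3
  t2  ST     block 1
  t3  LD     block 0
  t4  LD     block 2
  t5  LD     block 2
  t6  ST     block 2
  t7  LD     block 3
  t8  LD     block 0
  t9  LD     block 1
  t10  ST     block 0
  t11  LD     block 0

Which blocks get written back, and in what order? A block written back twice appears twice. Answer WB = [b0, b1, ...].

0: R B2 → L0 miss [-]
1: W B3 → L1 miss [D]
2: W B1 → L1 miss wb→B3 [D]
3: R B0 → L0 miss [-]
4: R B2 → L0 miss [-]
5: R B2 → L0 hit [-]
6: W B2 → L0 hit [D]
7: R B3 → L1 miss wb→B1 [-]
8: R B0 → L0 miss wb→B2 [-]
9: R B1 → L1 miss [-]
10: W B0 → L0 hit [D]
11: R B0 → L0 hit [D]

WB = [3, 1, 2]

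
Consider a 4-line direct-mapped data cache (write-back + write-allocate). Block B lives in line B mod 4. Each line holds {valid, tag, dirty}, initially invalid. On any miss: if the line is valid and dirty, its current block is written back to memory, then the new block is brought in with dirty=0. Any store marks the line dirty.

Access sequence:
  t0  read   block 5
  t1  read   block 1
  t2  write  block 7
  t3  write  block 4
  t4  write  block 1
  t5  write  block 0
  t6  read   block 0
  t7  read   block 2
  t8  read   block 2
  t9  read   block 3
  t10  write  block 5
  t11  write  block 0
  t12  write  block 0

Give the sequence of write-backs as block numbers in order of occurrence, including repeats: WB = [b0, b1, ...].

WB = [4, 7, 1]

  0 | R B5 → L1 miss [-]
  1 | R B1 → L1 miss [-]
  2 | W B7 → L3 miss [D]
  3 | W B4 → L0 miss [D]
  4 | W B1 → L1 hit [D]
  5 | W B0 → L0 miss wb→B4 [D]
  6 | R B0 → L0 hit [D]
  7 | R B2 → L2 miss [-]
  8 | R B2 → L2 hit [-]
  9 | R B3 → L3 miss wb→B7 [-]
  10 | W B5 → L1 miss wb→B1 [D]
  11 | W B0 → L0 hit [D]
  12 | W B0 → L0 hit [D]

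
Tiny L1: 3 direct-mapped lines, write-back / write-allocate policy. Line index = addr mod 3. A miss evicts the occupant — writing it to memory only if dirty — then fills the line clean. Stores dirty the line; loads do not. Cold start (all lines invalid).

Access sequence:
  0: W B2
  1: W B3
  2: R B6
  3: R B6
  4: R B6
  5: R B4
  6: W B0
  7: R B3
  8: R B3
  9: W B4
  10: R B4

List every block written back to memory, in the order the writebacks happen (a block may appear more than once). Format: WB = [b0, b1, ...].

  0 | W B2 → L2 miss [D]
  1 | W B3 → L0 miss [D]
  2 | R B6 → L0 miss wb→B3 [-]
  3 | R B6 → L0 hit [-]
  4 | R B6 → L0 hit [-]
  5 | R B4 → L1 miss [-]
  6 | W B0 → L0 miss [D]
  7 | R B3 → L0 miss wb→B0 [-]
  8 | R B3 → L0 hit [-]
  9 | W B4 → L1 hit [D]
  10 | R B4 → L1 hit [D]

WB = [3, 0]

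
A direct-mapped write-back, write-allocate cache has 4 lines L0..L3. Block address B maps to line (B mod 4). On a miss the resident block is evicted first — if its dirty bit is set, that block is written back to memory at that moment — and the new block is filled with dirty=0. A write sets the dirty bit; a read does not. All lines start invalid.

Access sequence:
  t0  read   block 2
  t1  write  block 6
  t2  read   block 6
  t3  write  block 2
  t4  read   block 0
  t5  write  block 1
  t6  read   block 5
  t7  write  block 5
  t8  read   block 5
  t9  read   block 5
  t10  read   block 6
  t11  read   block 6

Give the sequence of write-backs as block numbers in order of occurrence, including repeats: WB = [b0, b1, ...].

WB = [6, 1, 2]

  0 | R B2 → L2 miss [-]
  1 | W B6 → L2 miss [D]
  2 | R B6 → L2 hit [D]
  3 | W B2 → L2 miss wb→B6 [D]
  4 | R B0 → L0 miss [-]
  5 | W B1 → L1 miss [D]
  6 | R B5 → L1 miss wb→B1 [-]
  7 | W B5 → L1 hit [D]
  8 | R B5 → L1 hit [D]
  9 | R B5 → L1 hit [D]
  10 | R B6 → L2 miss wb→B2 [-]
  11 | R B6 → L2 hit [-]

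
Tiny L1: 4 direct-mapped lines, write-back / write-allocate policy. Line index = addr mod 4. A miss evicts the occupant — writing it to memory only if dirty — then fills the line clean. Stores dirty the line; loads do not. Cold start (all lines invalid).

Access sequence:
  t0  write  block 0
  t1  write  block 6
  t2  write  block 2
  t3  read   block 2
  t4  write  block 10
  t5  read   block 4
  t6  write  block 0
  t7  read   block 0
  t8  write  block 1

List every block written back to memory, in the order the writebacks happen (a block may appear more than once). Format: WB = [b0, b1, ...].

0: W B0 -> L0 miss  d=D]
1: W B6 -> L2 miss  d=D]
2: W B2 -> L2 miss wb->B6  d=D]
3: R B2 -> L2 hit  d=D]
4: W B10 -> L2 miss wb->B2  d=D]
5: R B4 -> L0 miss wb->B0  d=-]
6: W B0 -> L0 miss  d=D]
7: R B0 -> L0 hit  d=D]
8: W B1 -> L1 miss  d=D]

WB = [6, 2, 0]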